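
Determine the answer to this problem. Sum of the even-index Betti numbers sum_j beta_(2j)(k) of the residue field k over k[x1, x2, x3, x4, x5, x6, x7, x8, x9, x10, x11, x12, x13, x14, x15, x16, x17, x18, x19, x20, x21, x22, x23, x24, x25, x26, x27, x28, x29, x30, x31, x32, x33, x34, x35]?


Koszul resolution: beta_i(k)=C(n,i), n=35
sum_even C(35,i) = 2^(n-1) = 2^34 = 17179869184


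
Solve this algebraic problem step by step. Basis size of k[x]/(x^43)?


Basis: 1,x,...,x^42
dim=43


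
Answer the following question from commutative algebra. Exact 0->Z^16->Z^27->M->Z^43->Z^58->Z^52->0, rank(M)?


Alt sum=0:
(-1)^0*16 + (-1)^1*27 + (-1)^2*? + (-1)^3*43 + (-1)^4*58 + (-1)^5*52=0
rank(M)=48


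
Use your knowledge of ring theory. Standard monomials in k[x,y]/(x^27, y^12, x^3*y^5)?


k[x,y]/I, I = (x^27, y^12, x^3*y^5)
Rect: 27x12=324. Corner: (27-3)x(12-5)=168.
dim = 324-168 = 156


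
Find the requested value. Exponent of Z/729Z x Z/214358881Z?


Exponent = lcm of the cyclic orders; pairwise coprime => product.
3^6*11^8=729*214358881=156267624249


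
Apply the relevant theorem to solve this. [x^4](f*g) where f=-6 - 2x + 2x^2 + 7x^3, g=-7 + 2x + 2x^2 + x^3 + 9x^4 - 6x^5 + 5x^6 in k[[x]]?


[x^4] = sum a_i*b_j, i+j=4
  -6*9=-54
  -2*1=-2
  2*2=4
  7*2=14
Sum=-38


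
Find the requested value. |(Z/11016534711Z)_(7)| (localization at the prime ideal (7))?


7-primary part: 11016534711=7^10*39
Size=7^10=282475249


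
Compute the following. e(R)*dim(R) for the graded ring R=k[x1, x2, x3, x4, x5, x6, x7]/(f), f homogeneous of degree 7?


e(R)=deg(f)=7, dim(R)=7-1=6
e*dim=7*6=42


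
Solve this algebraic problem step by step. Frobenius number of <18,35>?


gcd(18,35)=1 => F=ab-a-b=18*35-18-35=630-53=577


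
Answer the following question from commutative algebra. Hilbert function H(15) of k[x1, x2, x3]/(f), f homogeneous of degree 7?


C(17,2)-C(10,2)=136-45=91


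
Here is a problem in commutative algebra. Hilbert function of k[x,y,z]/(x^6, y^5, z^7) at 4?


Need i<6, j<5, k<7 with i+j+k=4.
For each i, j ranges over max(0,4-i-6)..min(4,4-i):
  i=0: j in [0,4] -> 5
  i=1: j in [0,3] -> 4
  i=2: j in [0,2] -> 3
  i=3: j in [0,1] -> 2
  i=4: j in [0,0] -> 1
H(4) = 5+4+3+2+1 = 15


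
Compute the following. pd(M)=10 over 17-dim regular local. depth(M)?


pd+depth=depth(R)=17
depth=17-10=7


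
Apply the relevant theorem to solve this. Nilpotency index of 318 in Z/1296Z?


318^k mod 1296:
k=1: 318
k=2: 36
k=3: 1080
k=4: 0
First zero at k = 4


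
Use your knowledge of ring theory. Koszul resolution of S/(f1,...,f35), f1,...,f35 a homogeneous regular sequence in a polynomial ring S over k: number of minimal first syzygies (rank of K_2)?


Regular sequence => Koszul complex is the minimal free resolution.
Syz_1 minimally generated by Koszul relations f_i*e_j - f_j*e_i (i<j): mu(Syz_1) = beta_2 = C(m,2) = m(m-1)/2
m=35
35*34/2 = 595


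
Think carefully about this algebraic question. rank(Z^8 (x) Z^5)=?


rank(M(x)N) = rank(M)*rank(N)
8*5 = 40


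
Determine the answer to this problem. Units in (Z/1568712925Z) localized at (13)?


Local ring = Z/62748517Z.
phi(62748517) = 13^6*(13-1) = 57921708


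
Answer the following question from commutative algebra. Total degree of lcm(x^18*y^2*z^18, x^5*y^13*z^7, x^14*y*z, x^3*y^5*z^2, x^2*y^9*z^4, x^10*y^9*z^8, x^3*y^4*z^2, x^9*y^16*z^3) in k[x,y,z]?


lcm = componentwise max:
x: max(18,5,14,3,2,10,3,9)=18
y: max(2,13,1,5,9,9,4,16)=16
z: max(18,7,1,2,4,8,2,3)=18
Total=18+16+18=52


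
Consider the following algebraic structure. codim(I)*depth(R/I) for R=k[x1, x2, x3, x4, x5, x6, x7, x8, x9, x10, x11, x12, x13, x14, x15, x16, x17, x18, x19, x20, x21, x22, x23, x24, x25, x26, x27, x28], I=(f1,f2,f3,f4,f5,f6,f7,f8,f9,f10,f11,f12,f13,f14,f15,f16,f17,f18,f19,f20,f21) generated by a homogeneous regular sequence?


codim=21, depth=dim(R/I)=28-21=7
Product=21*7=147


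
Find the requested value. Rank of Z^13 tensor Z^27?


rank(M(x)N) = rank(M)*rank(N)
13*27 = 351


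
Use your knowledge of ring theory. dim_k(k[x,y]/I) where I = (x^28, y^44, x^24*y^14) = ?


k[x,y]/I, I = (x^28, y^44, x^24*y^14)
Rect: 28x44=1232. Corner: (28-24)x(44-14)=120.
dim = 1232-120 = 1112


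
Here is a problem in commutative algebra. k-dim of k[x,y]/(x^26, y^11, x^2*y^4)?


k[x,y]/I, I = (x^26, y^11, x^2*y^4)
Rect: 26x11=286. Corner: (26-2)x(11-4)=168.
dim = 286-168 = 118


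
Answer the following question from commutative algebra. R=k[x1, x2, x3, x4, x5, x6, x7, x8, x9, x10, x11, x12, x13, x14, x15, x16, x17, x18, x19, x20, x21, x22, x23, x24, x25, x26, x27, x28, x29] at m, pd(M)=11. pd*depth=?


pd+depth=29
depth=29-11=18
pd*depth=11*18=198


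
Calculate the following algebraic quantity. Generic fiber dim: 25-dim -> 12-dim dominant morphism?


dim(fiber)=dim(X)-dim(Y)=25-12=13


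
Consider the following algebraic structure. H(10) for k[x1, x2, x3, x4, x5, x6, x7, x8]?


C(d+n-1,n-1)=C(17,7)=19448


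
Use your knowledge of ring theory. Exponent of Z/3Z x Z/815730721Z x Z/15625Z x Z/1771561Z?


Exponent = lcm of the cyclic orders; pairwise coprime => product.
3^1*13^8*5^6*11^6=3*815730721*15625*1771561=67739846804319421875


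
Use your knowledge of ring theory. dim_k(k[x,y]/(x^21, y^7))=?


Basis: x^i*y^j, i<21, j<7
21*7=147


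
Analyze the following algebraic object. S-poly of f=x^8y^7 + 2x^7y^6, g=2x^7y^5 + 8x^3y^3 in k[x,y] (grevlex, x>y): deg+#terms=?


LT(f)=x^8y^7, LT(g)=2x^7y^5
lcm(LM)=x^8y^7
S(f,g) (scaled by 2 to clear denominators) = 2*f - xy^2*g = 4x^7y^6 - 8x^4y^5
2 terms, deg 13.
13+2=15


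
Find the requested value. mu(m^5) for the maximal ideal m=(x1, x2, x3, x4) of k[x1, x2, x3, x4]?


Graded Nakayama: mu(m^d) = dim_k (m^d/m^(d+1)) = #degree-5 monomials in 4 vars
C(n+d-1,d)=C(8,5)=56


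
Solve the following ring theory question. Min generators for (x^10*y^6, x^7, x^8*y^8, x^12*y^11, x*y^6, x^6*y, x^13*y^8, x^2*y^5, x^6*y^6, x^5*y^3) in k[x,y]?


Remove redundant (divisible by others).
x^13*y^8 redundant.
x^12*y^11 redundant.
x^10*y^6 redundant.
x^8*y^8 redundant.
x^6*y^6 redundant.
Min: x^7, x^6*y, x^5*y^3, x^2*y^5, x*y^6
Count=5


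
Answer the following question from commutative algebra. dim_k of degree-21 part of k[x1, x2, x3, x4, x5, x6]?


C(d+n-1,n-1)=C(26,5)=65780


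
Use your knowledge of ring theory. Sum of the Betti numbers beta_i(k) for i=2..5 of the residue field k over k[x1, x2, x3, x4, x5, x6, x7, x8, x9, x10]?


Koszul resolution: beta_i(k)=C(n,i), n=10
C(10,2)=45, C(10,3)=120, C(10,4)=210, C(10,5)=252
Sum=627


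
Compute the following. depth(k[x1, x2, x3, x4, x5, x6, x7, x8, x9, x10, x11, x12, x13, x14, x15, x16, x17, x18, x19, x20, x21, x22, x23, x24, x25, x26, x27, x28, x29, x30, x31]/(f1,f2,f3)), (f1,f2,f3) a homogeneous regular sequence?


depth(R)=31
depth(R/I)=31-3=28


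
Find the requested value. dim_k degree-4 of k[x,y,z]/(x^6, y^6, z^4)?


Need i<6, j<6, k<4 with i+j+k=4.
For each i, j ranges over max(0,4-i-3)..min(5,4-i):
  i=0: j in [1,4] -> 4
  i=1: j in [0,3] -> 4
  i=2: j in [0,2] -> 3
  i=3: j in [0,1] -> 2
  i=4: j in [0,0] -> 1
H(4) = 4+4+3+2+1 = 14


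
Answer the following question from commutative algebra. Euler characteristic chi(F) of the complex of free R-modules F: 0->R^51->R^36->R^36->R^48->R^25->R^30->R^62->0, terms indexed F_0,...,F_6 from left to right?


chi = sum (-1)^i * rank:
(-1)^0*51=51
(-1)^1*36=-36
(-1)^2*36=36
(-1)^3*48=-48
(-1)^4*25=25
(-1)^5*30=-30
(-1)^6*62=62
chi=60


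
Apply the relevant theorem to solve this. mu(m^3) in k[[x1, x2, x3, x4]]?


C(n+d-1,d)=C(6,3)=20


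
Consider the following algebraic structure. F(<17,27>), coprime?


gcd(17,27)=1 => F=ab-a-b=17*27-17-27=459-44=415


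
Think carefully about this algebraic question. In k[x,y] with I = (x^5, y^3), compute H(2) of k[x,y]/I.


k[x,y], I = (x^5, y^3), d = 2
Need i < 5 and d-i < 3.
Range: 0 <= i <= 2.
H(2) = 3


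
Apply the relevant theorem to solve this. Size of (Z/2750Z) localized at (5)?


5-primary part: 2750=5^3*22
Size=5^3=125


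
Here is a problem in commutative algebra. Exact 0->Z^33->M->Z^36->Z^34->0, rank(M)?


Alt sum=0:
(-1)^0*33 + (-1)^1*? + (-1)^2*36 + (-1)^3*34=0
rank(M)=35


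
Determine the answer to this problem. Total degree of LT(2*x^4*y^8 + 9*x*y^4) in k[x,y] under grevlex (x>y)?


LT: 2*x^4*y^8
deg_x=4, deg_y=8
Total=4+8=12


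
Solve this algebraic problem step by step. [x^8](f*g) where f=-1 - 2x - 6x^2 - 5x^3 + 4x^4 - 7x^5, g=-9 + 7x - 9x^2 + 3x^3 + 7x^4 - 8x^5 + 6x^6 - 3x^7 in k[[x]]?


[x^8] = sum a_i*b_j, i+j=8
  -2*-3=6
  -6*6=-36
  -5*-8=40
  4*7=28
  -7*3=-21
Sum=17


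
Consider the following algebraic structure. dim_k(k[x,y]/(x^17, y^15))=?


Basis: x^i*y^j, i<17, j<15
17*15=255


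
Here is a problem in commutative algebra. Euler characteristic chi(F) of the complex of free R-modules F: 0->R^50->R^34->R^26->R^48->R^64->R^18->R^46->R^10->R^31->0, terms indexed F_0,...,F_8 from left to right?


chi = sum (-1)^i * rank:
(-1)^0*50=50
(-1)^1*34=-34
(-1)^2*26=26
(-1)^3*48=-48
(-1)^4*64=64
(-1)^5*18=-18
(-1)^6*46=46
(-1)^7*10=-10
(-1)^8*31=31
chi=107


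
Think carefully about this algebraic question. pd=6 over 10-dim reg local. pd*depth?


pd+depth=10
depth=10-6=4
pd*depth=6*4=24


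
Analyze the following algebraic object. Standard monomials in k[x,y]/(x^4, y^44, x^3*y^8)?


k[x,y]/I, I = (x^4, y^44, x^3*y^8)
Rect: 4x44=176. Corner: (4-3)x(44-8)=36.
dim = 176-36 = 140


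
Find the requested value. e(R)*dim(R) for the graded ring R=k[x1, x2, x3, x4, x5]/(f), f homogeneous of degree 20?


e(R)=deg(f)=20, dim(R)=5-1=4
e*dim=20*4=80


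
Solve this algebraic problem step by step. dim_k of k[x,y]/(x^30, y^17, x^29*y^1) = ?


k[x,y]/I, I = (x^30, y^17, x^29*y^1)
Rect: 30x17=510. Corner: (30-29)x(17-1)=16.
dim = 510-16 = 494


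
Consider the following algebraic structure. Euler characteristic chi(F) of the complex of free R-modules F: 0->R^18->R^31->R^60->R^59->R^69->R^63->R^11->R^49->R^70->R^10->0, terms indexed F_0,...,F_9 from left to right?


chi = sum (-1)^i * rank:
(-1)^0*18=18
(-1)^1*31=-31
(-1)^2*60=60
(-1)^3*59=-59
(-1)^4*69=69
(-1)^5*63=-63
(-1)^6*11=11
(-1)^7*49=-49
(-1)^8*70=70
(-1)^9*10=-10
chi=16


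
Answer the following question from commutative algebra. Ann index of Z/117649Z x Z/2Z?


Exponent = lcm of the cyclic orders; pairwise coprime => product.
7^6*2^1=117649*2=235298


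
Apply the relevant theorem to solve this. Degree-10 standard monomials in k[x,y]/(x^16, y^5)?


k[x,y], I = (x^16, y^5), d = 10
Need i < 16 and d-i < 5.
Range: 6 <= i <= 10.
H(10) = 5


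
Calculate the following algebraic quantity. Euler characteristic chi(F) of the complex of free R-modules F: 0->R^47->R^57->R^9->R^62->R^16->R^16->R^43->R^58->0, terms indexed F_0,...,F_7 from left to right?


chi = sum (-1)^i * rank:
(-1)^0*47=47
(-1)^1*57=-57
(-1)^2*9=9
(-1)^3*62=-62
(-1)^4*16=16
(-1)^5*16=-16
(-1)^6*43=43
(-1)^7*58=-58
chi=-78


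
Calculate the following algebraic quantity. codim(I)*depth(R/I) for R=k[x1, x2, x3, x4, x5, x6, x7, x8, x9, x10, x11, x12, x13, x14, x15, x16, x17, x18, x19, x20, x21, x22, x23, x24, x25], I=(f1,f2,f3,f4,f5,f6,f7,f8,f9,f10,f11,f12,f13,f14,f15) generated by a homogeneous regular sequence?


codim=15, depth=dim(R/I)=25-15=10
Product=15*10=150


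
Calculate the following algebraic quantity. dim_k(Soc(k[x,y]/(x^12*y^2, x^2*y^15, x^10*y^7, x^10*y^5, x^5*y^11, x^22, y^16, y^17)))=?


Socle = ann(m) = span of standard monomials u with x*u, y*u in I (staircase corners).
Redundant generators: x^10*y^7, y^17
Minimal generators: x^22, x^12*y^2, x^10*y^5, x^5*y^11, x^2*y^15, y^16
Corners: xy^15, x^4y^14, x^9y^10, x^11y^4, x^21y
Socle dim=5


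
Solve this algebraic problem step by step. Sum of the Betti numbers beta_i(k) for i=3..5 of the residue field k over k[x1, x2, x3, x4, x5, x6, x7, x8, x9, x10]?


Koszul resolution: beta_i(k)=C(n,i), n=10
C(10,3)=120, C(10,4)=210, C(10,5)=252
Sum=582


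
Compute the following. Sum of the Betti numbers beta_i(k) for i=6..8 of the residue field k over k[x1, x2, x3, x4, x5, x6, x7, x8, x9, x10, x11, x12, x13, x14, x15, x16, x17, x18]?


Koszul resolution: beta_i(k)=C(n,i), n=18
C(18,6)=18564, C(18,7)=31824, C(18,8)=43758
Sum=94146


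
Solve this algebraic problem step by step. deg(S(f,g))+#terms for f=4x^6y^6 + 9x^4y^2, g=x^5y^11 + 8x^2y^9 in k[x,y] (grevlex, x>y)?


LT(f)=4x^6y^6, LT(g)=x^5y^11
lcm(LM)=x^6y^11
S(f,g) (scaled by 4 to clear denominators) = y^5*f - 4x*g = -32x^3y^9 + 9x^4y^7
2 terms, deg 12.
12+2=14


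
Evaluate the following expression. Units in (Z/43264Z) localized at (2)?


Local ring = Z/256Z.
phi(256) = 2^7*(2-1) = 128


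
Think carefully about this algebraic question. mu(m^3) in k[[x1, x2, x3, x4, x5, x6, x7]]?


C(n+d-1,d)=C(9,3)=84


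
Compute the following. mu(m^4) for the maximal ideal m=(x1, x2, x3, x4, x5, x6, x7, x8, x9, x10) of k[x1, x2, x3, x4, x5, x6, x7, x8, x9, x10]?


Graded Nakayama: mu(m^d) = dim_k (m^d/m^(d+1)) = #degree-4 monomials in 10 vars
C(n+d-1,d)=C(13,4)=715


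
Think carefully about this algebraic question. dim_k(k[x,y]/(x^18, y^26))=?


Basis: x^i*y^j, i<18, j<26
18*26=468


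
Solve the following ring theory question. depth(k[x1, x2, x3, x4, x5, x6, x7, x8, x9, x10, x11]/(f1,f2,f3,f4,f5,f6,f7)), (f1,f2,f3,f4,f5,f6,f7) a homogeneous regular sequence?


depth(R)=11
depth(R/I)=11-7=4


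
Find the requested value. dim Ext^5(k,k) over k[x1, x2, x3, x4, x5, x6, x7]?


C(n,i)=C(7,5)=21


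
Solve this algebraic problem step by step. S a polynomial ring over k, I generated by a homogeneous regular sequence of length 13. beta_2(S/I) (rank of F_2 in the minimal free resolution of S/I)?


Regular sequence => Koszul complex is the minimal free resolution.
Syz_1 minimally generated by Koszul relations f_i*e_j - f_j*e_i (i<j): mu(Syz_1) = beta_2 = C(m,2) = m(m-1)/2
m=13
13*12/2 = 78


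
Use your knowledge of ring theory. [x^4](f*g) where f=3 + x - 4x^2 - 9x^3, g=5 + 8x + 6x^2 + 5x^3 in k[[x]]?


[x^4] = sum a_i*b_j, i+j=4
  1*5=5
  -4*6=-24
  -9*8=-72
Sum=-91


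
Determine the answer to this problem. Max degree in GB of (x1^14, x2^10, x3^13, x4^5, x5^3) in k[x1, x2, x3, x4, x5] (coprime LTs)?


Pure powers, coprime LTs => already GB.
Degrees: 14, 10, 13, 5, 3
Max=14


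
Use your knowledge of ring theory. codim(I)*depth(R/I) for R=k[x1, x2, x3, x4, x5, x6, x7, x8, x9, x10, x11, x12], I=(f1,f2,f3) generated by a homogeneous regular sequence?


codim=3, depth=dim(R/I)=12-3=9
Product=3*9=27


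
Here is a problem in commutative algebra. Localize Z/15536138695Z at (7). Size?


7-primary part: 15536138695=7^10*55
Size=7^10=282475249


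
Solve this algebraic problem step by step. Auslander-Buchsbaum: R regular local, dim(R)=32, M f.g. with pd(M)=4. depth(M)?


pd+depth=depth(R)=32
depth=32-4=28


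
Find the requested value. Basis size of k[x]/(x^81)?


Basis: 1,x,...,x^80
dim=81


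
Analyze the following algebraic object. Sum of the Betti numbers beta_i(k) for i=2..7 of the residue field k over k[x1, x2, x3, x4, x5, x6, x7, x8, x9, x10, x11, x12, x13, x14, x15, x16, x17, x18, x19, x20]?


Koszul resolution: beta_i(k)=C(n,i), n=20
C(20,2)=190, C(20,3)=1140, C(20,4)=4845, C(20,5)=15504, C(20,6)=38760, C(20,7)=77520
Sum=137959


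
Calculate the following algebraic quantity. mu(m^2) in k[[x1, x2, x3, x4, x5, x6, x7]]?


C(n+d-1,d)=C(8,2)=28


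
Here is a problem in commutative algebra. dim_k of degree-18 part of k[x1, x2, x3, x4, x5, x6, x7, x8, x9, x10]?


C(d+n-1,n-1)=C(27,9)=4686825


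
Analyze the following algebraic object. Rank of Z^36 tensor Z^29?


rank(M(x)N) = rank(M)*rank(N)
36*29 = 1044


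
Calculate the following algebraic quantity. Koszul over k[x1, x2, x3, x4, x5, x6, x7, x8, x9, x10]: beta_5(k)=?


C(n,i)=C(10,5)=252


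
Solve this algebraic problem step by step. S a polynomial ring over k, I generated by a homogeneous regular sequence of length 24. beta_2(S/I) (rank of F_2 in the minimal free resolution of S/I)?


Regular sequence => Koszul complex is the minimal free resolution.
Syz_1 minimally generated by Koszul relations f_i*e_j - f_j*e_i (i<j): mu(Syz_1) = beta_2 = C(m,2) = m(m-1)/2
m=24
24*23/2 = 276


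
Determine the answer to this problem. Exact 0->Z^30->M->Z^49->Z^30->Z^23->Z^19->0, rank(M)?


Alt sum=0:
(-1)^0*30 + (-1)^1*? + (-1)^2*49 + (-1)^3*30 + (-1)^4*23 + (-1)^5*19=0
rank(M)=53


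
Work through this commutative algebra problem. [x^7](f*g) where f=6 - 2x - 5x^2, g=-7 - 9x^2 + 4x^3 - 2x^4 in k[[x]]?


[x^7] = sum a_i*b_j, i+j=7
Sum=0


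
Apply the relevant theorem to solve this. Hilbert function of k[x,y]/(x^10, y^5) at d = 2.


k[x,y], I = (x^10, y^5), d = 2
Need i < 10 and d-i < 5.
Range: 0 <= i <= 2.
H(2) = 3


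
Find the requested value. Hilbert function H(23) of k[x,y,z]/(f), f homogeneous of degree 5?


C(25,2)-C(20,2)=300-190=110


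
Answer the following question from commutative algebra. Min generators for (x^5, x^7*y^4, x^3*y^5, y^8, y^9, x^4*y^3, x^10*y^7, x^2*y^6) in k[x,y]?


Remove redundant (divisible by others).
x^7*y^4 redundant.
y^9 redundant.
x^10*y^7 redundant.
Min: x^5, x^4*y^3, x^3*y^5, x^2*y^6, y^8
Count=5


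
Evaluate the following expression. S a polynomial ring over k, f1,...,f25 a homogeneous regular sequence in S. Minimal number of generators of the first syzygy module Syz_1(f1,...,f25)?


Regular sequence => Koszul complex is the minimal free resolution.
Syz_1 minimally generated by Koszul relations f_i*e_j - f_j*e_i (i<j): mu(Syz_1) = beta_2 = C(m,2) = m(m-1)/2
m=25
25*24/2 = 300


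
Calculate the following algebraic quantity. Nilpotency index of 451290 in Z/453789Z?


451290^k mod 453789:
k=1: 451290
k=2: 345744
k=3: 0
First zero at k = 3


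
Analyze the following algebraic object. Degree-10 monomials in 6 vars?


C(d+n-1,n-1)=C(15,5)=3003


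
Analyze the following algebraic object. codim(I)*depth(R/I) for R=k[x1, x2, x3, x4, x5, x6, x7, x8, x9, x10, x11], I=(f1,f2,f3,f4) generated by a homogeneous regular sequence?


codim=4, depth=dim(R/I)=11-4=7
Product=4*7=28


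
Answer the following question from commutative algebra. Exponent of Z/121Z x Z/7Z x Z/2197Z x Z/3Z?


Exponent = lcm of the cyclic orders; pairwise coprime => product.
11^2*7^1*13^3*3^1=121*7*2197*3=5582577


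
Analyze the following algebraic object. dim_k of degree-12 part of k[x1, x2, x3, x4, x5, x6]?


C(d+n-1,n-1)=C(17,5)=6188


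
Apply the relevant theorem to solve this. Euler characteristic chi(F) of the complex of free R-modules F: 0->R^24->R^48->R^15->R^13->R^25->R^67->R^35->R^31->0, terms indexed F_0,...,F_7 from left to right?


chi = sum (-1)^i * rank:
(-1)^0*24=24
(-1)^1*48=-48
(-1)^2*15=15
(-1)^3*13=-13
(-1)^4*25=25
(-1)^5*67=-67
(-1)^6*35=35
(-1)^7*31=-31
chi=-60


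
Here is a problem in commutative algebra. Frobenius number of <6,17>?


gcd(6,17)=1 => F=ab-a-b=6*17-6-17=102-23=79


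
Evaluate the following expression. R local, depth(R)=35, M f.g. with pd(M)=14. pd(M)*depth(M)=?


pd+depth=35
depth=35-14=21
pd*depth=14*21=294


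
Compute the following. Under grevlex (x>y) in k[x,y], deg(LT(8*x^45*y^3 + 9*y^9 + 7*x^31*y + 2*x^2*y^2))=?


LT: 8*x^45*y^3
deg_x=45, deg_y=3
Total=45+3=48


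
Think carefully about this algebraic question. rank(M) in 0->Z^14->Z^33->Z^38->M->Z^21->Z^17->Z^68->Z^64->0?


Alt sum=0:
(-1)^0*14 + (-1)^1*33 + (-1)^2*38 + (-1)^3*? + (-1)^4*21 + (-1)^5*17 + (-1)^6*68 + (-1)^7*64=0
rank(M)=27


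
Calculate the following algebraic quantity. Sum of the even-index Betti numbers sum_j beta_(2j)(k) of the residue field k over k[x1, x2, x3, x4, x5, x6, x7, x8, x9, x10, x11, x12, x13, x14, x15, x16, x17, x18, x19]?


Koszul resolution: beta_i(k)=C(n,i), n=19
sum_even C(19,i) = 2^(n-1) = 2^18 = 262144


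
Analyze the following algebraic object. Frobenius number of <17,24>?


gcd(17,24)=1 => F=ab-a-b=17*24-17-24=408-41=367


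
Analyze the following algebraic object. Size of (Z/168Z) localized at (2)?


2-primary part: 168=2^3*21
Size=2^3=8


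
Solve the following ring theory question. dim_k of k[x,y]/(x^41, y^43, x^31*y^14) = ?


k[x,y]/I, I = (x^41, y^43, x^31*y^14)
Rect: 41x43=1763. Corner: (41-31)x(43-14)=290.
dim = 1763-290 = 1473


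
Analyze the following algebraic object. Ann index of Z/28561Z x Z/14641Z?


Exponent = lcm of the cyclic orders; pairwise coprime => product.
13^4*11^4=28561*14641=418161601


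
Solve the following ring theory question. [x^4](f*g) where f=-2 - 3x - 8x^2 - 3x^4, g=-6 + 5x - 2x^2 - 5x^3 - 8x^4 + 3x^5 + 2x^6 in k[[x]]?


[x^4] = sum a_i*b_j, i+j=4
  -2*-8=16
  -3*-5=15
  -8*-2=16
  -3*-6=18
Sum=65


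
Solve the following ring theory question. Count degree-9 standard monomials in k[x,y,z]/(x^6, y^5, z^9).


Need i<6, j<5, k<9 with i+j+k=9.
For each i, j ranges over max(0,9-i-8)..min(4,9-i):
  i=0: j in [1,4] -> 4
  i=1: j in [0,4] -> 5
  i=2: j in [0,4] -> 5
  i=3: j in [0,4] -> 5
  i=4: j in [0,4] -> 5
  i=5: j in [0,4] -> 5
H(9) = 4+5+5+5+5+5 = 29


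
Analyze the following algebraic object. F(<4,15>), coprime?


gcd(4,15)=1 => F=ab-a-b=4*15-4-15=60-19=41


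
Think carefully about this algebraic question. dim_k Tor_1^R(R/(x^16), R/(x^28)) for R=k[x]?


Tor_1(R/I,R/J)=(I cap J)/IJ=(x^28)/(x^44)
dim=44-28=min(16,28)=16


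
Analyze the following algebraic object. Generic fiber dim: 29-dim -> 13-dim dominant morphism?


dim(fiber)=dim(X)-dim(Y)=29-13=16


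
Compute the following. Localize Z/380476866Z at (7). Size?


7-primary part: 380476866=7^8*66
Size=7^8=5764801


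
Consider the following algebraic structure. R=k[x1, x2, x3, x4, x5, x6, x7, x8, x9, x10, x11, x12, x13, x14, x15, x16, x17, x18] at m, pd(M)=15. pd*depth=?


pd+depth=18
depth=18-15=3
pd*depth=15*3=45


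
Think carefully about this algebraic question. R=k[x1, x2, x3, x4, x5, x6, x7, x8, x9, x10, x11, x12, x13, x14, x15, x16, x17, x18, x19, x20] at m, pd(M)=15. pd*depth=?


pd+depth=20
depth=20-15=5
pd*depth=15*5=75


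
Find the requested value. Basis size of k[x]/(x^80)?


Basis: 1,x,...,x^79
dim=80


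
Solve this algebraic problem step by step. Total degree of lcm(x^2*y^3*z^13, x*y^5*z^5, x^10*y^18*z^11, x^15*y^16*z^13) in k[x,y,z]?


lcm = componentwise max:
x: max(2,1,10,15)=15
y: max(3,5,18,16)=18
z: max(13,5,11,13)=13
Total=15+18+13=46


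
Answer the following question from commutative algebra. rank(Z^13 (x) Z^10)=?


rank(M(x)N) = rank(M)*rank(N)
13*10 = 130


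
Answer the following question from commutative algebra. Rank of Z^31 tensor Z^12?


rank(M(x)N) = rank(M)*rank(N)
31*12 = 372


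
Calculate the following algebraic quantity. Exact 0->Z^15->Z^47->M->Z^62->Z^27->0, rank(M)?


Alt sum=0:
(-1)^0*15 + (-1)^1*47 + (-1)^2*? + (-1)^3*62 + (-1)^4*27=0
rank(M)=67


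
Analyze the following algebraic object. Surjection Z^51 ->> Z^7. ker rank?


rank(ker) = 51-7 = 44


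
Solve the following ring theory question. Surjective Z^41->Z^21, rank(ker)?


rank(ker) = 41-21 = 20


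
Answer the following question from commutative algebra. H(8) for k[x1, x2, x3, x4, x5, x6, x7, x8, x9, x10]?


C(d+n-1,n-1)=C(17,9)=24310


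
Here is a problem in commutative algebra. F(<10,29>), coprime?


gcd(10,29)=1 => F=ab-a-b=10*29-10-29=290-39=251


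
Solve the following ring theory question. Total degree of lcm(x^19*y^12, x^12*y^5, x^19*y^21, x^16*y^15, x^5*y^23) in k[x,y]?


lcm = componentwise max:
x: max(19,12,19,16,5)=19
y: max(12,5,21,15,23)=23
Total=19+23=42


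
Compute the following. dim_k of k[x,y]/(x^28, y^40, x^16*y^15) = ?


k[x,y]/I, I = (x^28, y^40, x^16*y^15)
Rect: 28x40=1120. Corner: (28-16)x(40-15)=300.
dim = 1120-300 = 820


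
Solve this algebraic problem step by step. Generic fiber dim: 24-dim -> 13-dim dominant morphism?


dim(fiber)=dim(X)-dim(Y)=24-13=11


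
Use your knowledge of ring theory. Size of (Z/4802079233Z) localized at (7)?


7-primary part: 4802079233=7^10*17
Size=7^10=282475249


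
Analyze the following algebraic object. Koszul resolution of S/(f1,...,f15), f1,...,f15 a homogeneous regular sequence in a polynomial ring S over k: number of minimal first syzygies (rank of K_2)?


Regular sequence => Koszul complex is the minimal free resolution.
Syz_1 minimally generated by Koszul relations f_i*e_j - f_j*e_i (i<j): mu(Syz_1) = beta_2 = C(m,2) = m(m-1)/2
m=15
15*14/2 = 105


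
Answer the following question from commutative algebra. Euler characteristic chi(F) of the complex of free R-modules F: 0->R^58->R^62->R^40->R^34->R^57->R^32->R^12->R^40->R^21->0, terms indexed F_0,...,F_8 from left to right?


chi = sum (-1)^i * rank:
(-1)^0*58=58
(-1)^1*62=-62
(-1)^2*40=40
(-1)^3*34=-34
(-1)^4*57=57
(-1)^5*32=-32
(-1)^6*12=12
(-1)^7*40=-40
(-1)^8*21=21
chi=20


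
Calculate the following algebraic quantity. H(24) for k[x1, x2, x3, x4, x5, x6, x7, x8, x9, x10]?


C(d+n-1,n-1)=C(33,9)=38567100


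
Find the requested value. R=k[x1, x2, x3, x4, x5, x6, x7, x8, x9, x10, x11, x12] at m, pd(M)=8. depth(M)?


pd+depth=depth(R)=12
depth=12-8=4


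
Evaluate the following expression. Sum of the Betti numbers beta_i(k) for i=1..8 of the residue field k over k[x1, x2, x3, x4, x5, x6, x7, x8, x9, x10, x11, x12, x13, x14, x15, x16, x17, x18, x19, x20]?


Koszul resolution: beta_i(k)=C(n,i), n=20
C(20,1)=20, C(20,2)=190, C(20,3)=1140, C(20,4)=4845, C(20,5)=15504, C(20,6)=38760, C(20,7)=77520, C(20,8)=125970
Sum=263949


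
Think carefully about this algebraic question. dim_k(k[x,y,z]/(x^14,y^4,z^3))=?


Basis: x^iy^jz^k, i<14,j<4,k<3
14*4*3=168


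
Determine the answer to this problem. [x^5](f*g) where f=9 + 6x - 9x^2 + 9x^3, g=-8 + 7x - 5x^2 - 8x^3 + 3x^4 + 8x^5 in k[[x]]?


[x^5] = sum a_i*b_j, i+j=5
  9*8=72
  6*3=18
  -9*-8=72
  9*-5=-45
Sum=117


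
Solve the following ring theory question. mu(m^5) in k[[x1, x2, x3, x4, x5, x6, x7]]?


C(n+d-1,d)=C(11,5)=462


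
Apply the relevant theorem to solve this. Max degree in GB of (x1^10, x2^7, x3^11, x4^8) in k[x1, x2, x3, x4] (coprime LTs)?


Pure powers, coprime LTs => already GB.
Degrees: 10, 7, 11, 8
Max=11


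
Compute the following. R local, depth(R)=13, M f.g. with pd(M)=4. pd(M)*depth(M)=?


pd+depth=13
depth=13-4=9
pd*depth=4*9=36


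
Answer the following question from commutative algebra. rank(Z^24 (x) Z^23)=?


rank(M(x)N) = rank(M)*rank(N)
24*23 = 552


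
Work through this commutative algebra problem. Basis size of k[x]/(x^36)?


Basis: 1,x,...,x^35
dim=36


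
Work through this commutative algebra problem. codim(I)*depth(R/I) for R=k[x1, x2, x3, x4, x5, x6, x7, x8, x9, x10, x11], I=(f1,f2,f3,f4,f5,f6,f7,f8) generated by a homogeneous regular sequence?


codim=8, depth=dim(R/I)=11-8=3
Product=8*3=24


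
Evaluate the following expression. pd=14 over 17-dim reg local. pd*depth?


pd+depth=17
depth=17-14=3
pd*depth=14*3=42


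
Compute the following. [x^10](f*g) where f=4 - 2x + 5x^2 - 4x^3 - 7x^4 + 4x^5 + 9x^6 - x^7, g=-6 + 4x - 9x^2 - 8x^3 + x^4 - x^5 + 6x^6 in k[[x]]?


[x^10] = sum a_i*b_j, i+j=10
  -7*6=-42
  4*-1=-4
  9*1=9
  -1*-8=8
Sum=-29


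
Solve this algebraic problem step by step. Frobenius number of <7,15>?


gcd(7,15)=1 => F=ab-a-b=7*15-7-15=105-22=83


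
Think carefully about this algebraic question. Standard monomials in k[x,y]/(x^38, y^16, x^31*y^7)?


k[x,y]/I, I = (x^38, y^16, x^31*y^7)
Rect: 38x16=608. Corner: (38-31)x(16-7)=63.
dim = 608-63 = 545


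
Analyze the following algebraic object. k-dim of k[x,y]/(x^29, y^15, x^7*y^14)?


k[x,y]/I, I = (x^29, y^15, x^7*y^14)
Rect: 29x15=435. Corner: (29-7)x(15-14)=22.
dim = 435-22 = 413


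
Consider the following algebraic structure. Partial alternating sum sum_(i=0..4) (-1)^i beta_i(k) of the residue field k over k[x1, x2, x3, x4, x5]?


Koszul resolution: beta_i(k)=C(n,i), n=5
sum_(i=0..p) (-1)^i C(n,i) = (-1)^p C(n-1,p)
(-1)^4*C(4,4) = (-1)^4*1 = 1


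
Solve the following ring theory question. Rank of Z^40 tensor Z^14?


rank(M(x)N) = rank(M)*rank(N)
40*14 = 560


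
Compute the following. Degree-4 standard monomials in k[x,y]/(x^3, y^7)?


k[x,y], I = (x^3, y^7), d = 4
Need i < 3 and d-i < 7.
Range: 0 <= i <= 2.
H(4) = 3


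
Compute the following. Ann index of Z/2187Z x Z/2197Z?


Exponent = lcm of the cyclic orders; pairwise coprime => product.
3^7*13^3=2187*2197=4804839


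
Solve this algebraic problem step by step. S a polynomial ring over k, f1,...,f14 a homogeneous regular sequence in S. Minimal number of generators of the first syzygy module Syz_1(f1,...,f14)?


Regular sequence => Koszul complex is the minimal free resolution.
Syz_1 minimally generated by Koszul relations f_i*e_j - f_j*e_i (i<j): mu(Syz_1) = beta_2 = C(m,2) = m(m-1)/2
m=14
14*13/2 = 91


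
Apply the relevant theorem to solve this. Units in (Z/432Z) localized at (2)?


Local ring = Z/16Z.
phi(16) = 2^3*(2-1) = 8


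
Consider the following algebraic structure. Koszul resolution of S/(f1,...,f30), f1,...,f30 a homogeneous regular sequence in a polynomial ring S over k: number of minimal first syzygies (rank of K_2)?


Regular sequence => Koszul complex is the minimal free resolution.
Syz_1 minimally generated by Koszul relations f_i*e_j - f_j*e_i (i<j): mu(Syz_1) = beta_2 = C(m,2) = m(m-1)/2
m=30
30*29/2 = 435


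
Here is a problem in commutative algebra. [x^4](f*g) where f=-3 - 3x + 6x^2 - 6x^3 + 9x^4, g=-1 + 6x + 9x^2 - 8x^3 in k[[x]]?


[x^4] = sum a_i*b_j, i+j=4
  -3*-8=24
  6*9=54
  -6*6=-36
  9*-1=-9
Sum=33


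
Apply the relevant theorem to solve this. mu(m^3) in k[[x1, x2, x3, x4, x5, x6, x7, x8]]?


C(n+d-1,d)=C(10,3)=120


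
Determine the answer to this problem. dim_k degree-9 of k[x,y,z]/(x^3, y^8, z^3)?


Need i<3, j<8, k<3 with i+j+k=9.
For each i, j ranges over max(0,9-i-2)..min(7,9-i):
  i=0: j in [7,7] -> 1
  i=1: j in [6,7] -> 2
  i=2: j in [5,7] -> 3
H(9) = 1+2+3 = 6


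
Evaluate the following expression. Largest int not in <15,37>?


gcd(15,37)=1 => F=ab-a-b=15*37-15-37=555-52=503


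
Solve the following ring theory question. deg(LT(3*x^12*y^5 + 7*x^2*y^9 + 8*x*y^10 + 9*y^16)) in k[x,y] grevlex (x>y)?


LT: 3*x^12*y^5
deg_x=12, deg_y=5
Total=12+5=17


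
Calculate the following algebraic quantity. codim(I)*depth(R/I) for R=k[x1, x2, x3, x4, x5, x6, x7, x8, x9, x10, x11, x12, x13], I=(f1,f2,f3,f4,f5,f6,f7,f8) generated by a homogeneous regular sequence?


codim=8, depth=dim(R/I)=13-8=5
Product=8*5=40


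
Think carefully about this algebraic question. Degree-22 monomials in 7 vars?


C(d+n-1,n-1)=C(28,6)=376740


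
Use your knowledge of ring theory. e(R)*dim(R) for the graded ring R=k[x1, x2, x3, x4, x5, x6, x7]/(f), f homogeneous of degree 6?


e(R)=deg(f)=6, dim(R)=7-1=6
e*dim=6*6=36


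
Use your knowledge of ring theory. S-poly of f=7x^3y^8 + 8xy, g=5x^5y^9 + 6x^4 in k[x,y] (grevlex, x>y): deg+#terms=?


LT(f)=7x^3y^8, LT(g)=5x^5y^9
lcm(LM)=x^5y^9
S(f,g) (scaled by 35 to clear denominators) = 5x^2y*f - 7*g = 40x^3y^2 - 42x^4
2 terms, deg 5.
5+2=7


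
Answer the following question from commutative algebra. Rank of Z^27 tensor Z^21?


rank(M(x)N) = rank(M)*rank(N)
27*21 = 567


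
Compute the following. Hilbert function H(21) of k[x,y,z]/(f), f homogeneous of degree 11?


C(23,2)-C(12,2)=253-66=187


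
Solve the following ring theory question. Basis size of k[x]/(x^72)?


Basis: 1,x,...,x^71
dim=72


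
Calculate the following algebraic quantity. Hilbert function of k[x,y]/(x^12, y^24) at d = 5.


k[x,y], I = (x^12, y^24), d = 5
Need i < 12 and d-i < 24.
Range: 0 <= i <= 5.
H(5) = 6


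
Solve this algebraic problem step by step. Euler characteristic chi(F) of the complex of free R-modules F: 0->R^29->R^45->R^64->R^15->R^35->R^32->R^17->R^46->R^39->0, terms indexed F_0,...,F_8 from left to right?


chi = sum (-1)^i * rank:
(-1)^0*29=29
(-1)^1*45=-45
(-1)^2*64=64
(-1)^3*15=-15
(-1)^4*35=35
(-1)^5*32=-32
(-1)^6*17=17
(-1)^7*46=-46
(-1)^8*39=39
chi=46


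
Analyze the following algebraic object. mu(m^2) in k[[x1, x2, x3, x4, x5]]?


C(n+d-1,d)=C(6,2)=15


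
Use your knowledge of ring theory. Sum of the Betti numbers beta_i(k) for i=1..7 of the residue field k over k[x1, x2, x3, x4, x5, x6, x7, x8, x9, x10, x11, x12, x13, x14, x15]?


Koszul resolution: beta_i(k)=C(n,i), n=15
C(15,1)=15, C(15,2)=105, C(15,3)=455, C(15,4)=1365, C(15,5)=3003, C(15,6)=5005, C(15,7)=6435
Sum=16383


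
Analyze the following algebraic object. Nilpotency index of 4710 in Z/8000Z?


4710^k mod 8000:
k=1: 4710
k=2: 100
k=3: 7000
k=4: 2000
k=5: 4000
k=6: 0
First zero at k = 6


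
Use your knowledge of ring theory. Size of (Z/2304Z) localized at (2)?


2-primary part: 2304=2^8*9
Size=2^8=256


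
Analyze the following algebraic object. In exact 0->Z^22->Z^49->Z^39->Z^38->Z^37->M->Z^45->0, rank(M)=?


Alt sum=0:
(-1)^0*22 + (-1)^1*49 + (-1)^2*39 + (-1)^3*38 + (-1)^4*37 + (-1)^5*? + (-1)^6*45=0
rank(M)=56


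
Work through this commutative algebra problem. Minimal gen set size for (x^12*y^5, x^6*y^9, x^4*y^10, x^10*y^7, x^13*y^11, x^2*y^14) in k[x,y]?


Remove redundant (divisible by others).
x^13*y^11 redundant.
Min: x^12*y^5, x^10*y^7, x^6*y^9, x^4*y^10, x^2*y^14
Count=5


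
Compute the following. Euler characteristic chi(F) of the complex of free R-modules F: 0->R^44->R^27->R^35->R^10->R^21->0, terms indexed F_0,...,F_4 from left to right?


chi = sum (-1)^i * rank:
(-1)^0*44=44
(-1)^1*27=-27
(-1)^2*35=35
(-1)^3*10=-10
(-1)^4*21=21
chi=63


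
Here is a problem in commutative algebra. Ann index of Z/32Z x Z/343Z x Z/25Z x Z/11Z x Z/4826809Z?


Exponent = lcm of the cyclic orders; pairwise coprime => product.
2^5*7^3*5^2*11^1*13^6=32*343*25*11*4826809=14569240285600


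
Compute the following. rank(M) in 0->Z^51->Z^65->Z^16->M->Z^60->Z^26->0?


Alt sum=0:
(-1)^0*51 + (-1)^1*65 + (-1)^2*16 + (-1)^3*? + (-1)^4*60 + (-1)^5*26=0
rank(M)=36


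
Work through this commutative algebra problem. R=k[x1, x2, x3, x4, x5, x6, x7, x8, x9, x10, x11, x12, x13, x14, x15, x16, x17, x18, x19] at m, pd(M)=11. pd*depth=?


pd+depth=19
depth=19-11=8
pd*depth=11*8=88


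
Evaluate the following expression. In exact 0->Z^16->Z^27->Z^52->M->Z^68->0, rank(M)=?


Alt sum=0:
(-1)^0*16 + (-1)^1*27 + (-1)^2*52 + (-1)^3*? + (-1)^4*68=0
rank(M)=109


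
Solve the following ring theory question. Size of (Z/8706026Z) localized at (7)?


7-primary part: 8706026=7^6*74
Size=7^6=117649


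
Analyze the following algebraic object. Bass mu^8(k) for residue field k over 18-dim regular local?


C(n,i)=C(18,8)=43758


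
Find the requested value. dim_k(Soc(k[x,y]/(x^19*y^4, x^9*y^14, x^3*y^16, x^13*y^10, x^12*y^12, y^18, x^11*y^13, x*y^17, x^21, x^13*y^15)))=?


Socle = ann(m) = span of standard monomials u with x*u, y*u in I (staircase corners).
Redundant generators: x^13*y^15
Minimal generators: x^21, x^19*y^4, x^13*y^10, x^12*y^12, x^11*y^13, x^9*y^14, x^3*y^16, x*y^17, y^18
Corners: y^17, x^2y^16, x^8y^15, x^10y^13, x^11y^12, x^12y^11, x^18y^9, x^20y^3
Socle dim=8


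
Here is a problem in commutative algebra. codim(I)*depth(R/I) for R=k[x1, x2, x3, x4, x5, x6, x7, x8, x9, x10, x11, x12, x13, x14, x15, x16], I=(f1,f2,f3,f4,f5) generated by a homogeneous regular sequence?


codim=5, depth=dim(R/I)=16-5=11
Product=5*11=55


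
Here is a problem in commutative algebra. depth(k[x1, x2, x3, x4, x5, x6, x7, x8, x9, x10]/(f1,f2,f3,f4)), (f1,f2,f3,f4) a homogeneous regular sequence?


depth(R)=10
depth(R/I)=10-4=6


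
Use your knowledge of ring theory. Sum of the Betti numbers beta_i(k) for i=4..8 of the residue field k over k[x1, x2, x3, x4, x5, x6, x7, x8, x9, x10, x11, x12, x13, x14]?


Koszul resolution: beta_i(k)=C(n,i), n=14
C(14,4)=1001, C(14,5)=2002, C(14,6)=3003, C(14,7)=3432, C(14,8)=3003
Sum=12441


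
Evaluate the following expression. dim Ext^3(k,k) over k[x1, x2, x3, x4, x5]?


C(n,i)=C(5,3)=10


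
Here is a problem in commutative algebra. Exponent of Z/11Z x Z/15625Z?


Exponent = lcm of the cyclic orders; pairwise coprime => product.
11^1*5^6=11*15625=171875


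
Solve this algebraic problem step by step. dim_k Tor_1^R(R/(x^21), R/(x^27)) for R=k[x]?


Tor_1(R/I,R/J)=(I cap J)/IJ=(x^27)/(x^48)
dim=48-27=min(21,27)=21


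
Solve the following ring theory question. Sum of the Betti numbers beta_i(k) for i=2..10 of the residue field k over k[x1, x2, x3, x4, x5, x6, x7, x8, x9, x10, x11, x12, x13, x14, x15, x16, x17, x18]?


Koszul resolution: beta_i(k)=C(n,i), n=18
C(18,2)=153, C(18,3)=816, C(18,4)=3060, C(18,5)=8568, C(18,6)=18564, C(18,7)=31824, C(18,8)=43758, C(18,9)=48620, C(18,10)=43758
Sum=199121


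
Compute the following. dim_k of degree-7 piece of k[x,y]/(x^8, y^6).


k[x,y], I = (x^8, y^6), d = 7
Need i < 8 and d-i < 6.
Range: 2 <= i <= 7.
H(7) = 6


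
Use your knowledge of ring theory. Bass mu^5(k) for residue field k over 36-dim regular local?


C(n,i)=C(36,5)=376992


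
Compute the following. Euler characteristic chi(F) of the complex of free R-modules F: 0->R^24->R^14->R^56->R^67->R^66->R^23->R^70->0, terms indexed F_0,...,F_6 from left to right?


chi = sum (-1)^i * rank:
(-1)^0*24=24
(-1)^1*14=-14
(-1)^2*56=56
(-1)^3*67=-67
(-1)^4*66=66
(-1)^5*23=-23
(-1)^6*70=70
chi=112


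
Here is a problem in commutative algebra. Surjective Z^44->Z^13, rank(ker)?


rank(ker) = 44-13 = 31


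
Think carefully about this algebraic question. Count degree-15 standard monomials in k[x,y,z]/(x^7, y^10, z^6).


Need i<7, j<10, k<6 with i+j+k=15.
For each i, j ranges over max(0,15-i-5)..min(9,15-i):
  i=0: j in [10,9] -> 0
  i=1: j in [9,9] -> 1
  i=2: j in [8,9] -> 2
  i=3: j in [7,9] -> 3
  i=4: j in [6,9] -> 4
  i=5: j in [5,9] -> 5
  i=6: j in [4,9] -> 6
H(15) = 0+1+2+3+4+5+6 = 21


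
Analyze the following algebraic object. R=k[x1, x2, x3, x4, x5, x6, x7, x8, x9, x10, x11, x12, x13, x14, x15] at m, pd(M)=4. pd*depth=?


pd+depth=15
depth=15-4=11
pd*depth=4*11=44


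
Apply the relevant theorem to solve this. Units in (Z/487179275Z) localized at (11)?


Local ring = Z/19487171Z.
phi(19487171) = 11^6*(11-1) = 17715610


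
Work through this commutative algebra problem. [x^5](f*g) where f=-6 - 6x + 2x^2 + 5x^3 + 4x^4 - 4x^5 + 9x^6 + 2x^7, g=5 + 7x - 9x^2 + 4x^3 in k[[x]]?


[x^5] = sum a_i*b_j, i+j=5
  2*4=8
  5*-9=-45
  4*7=28
  -4*5=-20
Sum=-29


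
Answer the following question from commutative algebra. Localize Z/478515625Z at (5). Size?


5-primary part: 478515625=5^10*49
Size=5^10=9765625


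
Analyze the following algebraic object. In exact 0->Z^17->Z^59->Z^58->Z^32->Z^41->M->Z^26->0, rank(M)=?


Alt sum=0:
(-1)^0*17 + (-1)^1*59 + (-1)^2*58 + (-1)^3*32 + (-1)^4*41 + (-1)^5*? + (-1)^6*26=0
rank(M)=51


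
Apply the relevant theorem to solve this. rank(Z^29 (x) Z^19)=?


rank(M(x)N) = rank(M)*rank(N)
29*19 = 551


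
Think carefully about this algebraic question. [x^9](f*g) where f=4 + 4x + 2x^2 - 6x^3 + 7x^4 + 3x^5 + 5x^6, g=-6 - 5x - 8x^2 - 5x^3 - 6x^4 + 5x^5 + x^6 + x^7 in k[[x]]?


[x^9] = sum a_i*b_j, i+j=9
  2*1=2
  -6*1=-6
  7*5=35
  3*-6=-18
  5*-5=-25
Sum=-12


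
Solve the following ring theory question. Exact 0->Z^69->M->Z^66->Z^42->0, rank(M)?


Alt sum=0:
(-1)^0*69 + (-1)^1*? + (-1)^2*66 + (-1)^3*42=0
rank(M)=93
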